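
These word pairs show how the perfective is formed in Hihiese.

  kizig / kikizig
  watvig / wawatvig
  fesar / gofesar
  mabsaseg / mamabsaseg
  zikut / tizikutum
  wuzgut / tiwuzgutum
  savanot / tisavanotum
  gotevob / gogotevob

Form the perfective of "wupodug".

wuwupodug

savanot and gotevob both have last vowel 'o' yet inflect differently (tisavanotum, gogotevob), so the last vowel is not what conditions the rule; the final letter is.
"wupodug" ends in -g. The stems ending in -g (mabsaseg → mamabsaseg, watvig → wawatvig, kizig → kikizig) repeat the first consonant+vowel as a prefix.
So wupodug → wuwupodug.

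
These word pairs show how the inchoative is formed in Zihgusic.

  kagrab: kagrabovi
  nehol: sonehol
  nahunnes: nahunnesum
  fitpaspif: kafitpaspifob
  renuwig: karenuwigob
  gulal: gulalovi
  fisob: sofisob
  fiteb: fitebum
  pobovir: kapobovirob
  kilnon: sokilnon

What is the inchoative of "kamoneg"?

"kamoneg" has last vowel 'e'. The stems whose last vowel is 'e' (fiteb → fitebum, nahunnes → nahunnesum) add -um.
The other patterns: stems whose last vowel is 'i' add ka- … -ob around the stem; stems whose last vowel is 'a' add -ovi; stems whose last vowel is 'o' add the prefix so-.
So kamoneg → kamonegum.

kamonegum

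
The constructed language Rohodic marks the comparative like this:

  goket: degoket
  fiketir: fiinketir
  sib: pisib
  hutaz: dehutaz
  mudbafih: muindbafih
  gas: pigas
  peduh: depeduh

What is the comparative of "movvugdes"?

"movvugdes" has 3 vowels. The stems with 3 vowels (fiketir → fiinketir, mudbafih → muindbafih) insert -in- after the first vowel.
The other patterns: stems with 1 vowel add the prefix pi-; stems with 2 vowels add the prefix de-.
So movvugdes → moinvvugdes.

moinvvugdes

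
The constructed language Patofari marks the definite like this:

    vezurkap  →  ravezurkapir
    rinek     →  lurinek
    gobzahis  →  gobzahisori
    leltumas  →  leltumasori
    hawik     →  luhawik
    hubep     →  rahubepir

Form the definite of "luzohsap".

leltumas and vezurkap both have last vowel 'a' yet inflect differently (leltumasori, ravezurkapir), so the last vowel is not what conditions the rule; the final letter is.
"luzohsap" ends in -p. The stems ending in -p (hubep → rahubepir, vezurkap → ravezurkapir) add ra- … -ir around the stem.
The other patterns: stems ending in -s add -ori; stems ending in -k add the prefix lu-.
So luzohsap → raluzohsapir.

raluzohsapir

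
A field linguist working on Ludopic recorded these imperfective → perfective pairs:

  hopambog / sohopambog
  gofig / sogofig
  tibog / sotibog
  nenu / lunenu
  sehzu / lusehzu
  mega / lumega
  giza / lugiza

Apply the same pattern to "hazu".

"hazu" ends in a vowel. The stems ending in a vowel (nenu → lunenu, sehzu → lusehzu, mega → lumega) add the prefix lu-.
The other pattern: stems ending in a consonant add the prefix so-.
So hazu → luhazu.

luhazu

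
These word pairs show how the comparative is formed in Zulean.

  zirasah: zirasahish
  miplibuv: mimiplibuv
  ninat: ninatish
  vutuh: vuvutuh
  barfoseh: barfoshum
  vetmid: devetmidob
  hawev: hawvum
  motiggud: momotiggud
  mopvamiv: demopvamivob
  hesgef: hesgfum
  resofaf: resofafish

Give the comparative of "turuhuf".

tuturuhuf

"turuhuf" has last vowel 'u'. The stems whose last vowel is 'u' (vutuh → vuvutuh, miplibuv → mimiplibuv, motiggud → momotiggud) repeat the first consonant+vowel as a prefix.
So turuhuf → tuturuhuf.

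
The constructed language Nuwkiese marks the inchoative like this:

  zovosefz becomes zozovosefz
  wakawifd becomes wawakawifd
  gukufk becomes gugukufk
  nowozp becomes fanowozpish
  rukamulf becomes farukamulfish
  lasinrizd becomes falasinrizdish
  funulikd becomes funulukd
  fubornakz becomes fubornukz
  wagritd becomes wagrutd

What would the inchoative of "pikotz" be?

"pikotz" has second-to-last letter 't'. The one such stem in the data (wagritd → wagrutd) changes the last vowel to 'u' (as do funulikd, fubornakz), so the same rule applies.
The other patterns: stems whose second-to-last letter is 'f' repeat the first consonant+vowel as a prefix; stems whose second-to-last letter is 'l' or 'z' add fa- … -ish around the stem.
So pikotz → pikutz.

pikutz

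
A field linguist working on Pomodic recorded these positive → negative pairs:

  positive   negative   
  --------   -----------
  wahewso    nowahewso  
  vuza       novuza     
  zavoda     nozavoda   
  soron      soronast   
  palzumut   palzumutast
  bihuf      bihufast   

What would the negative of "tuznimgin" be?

wahewso and soron both have last vowel 'o' yet inflect differently (nowahewso, soronast), so the last vowel is not what conditions the rule; whether the stem ends in a vowel or a consonant is.
"tuznimgin" ends in a consonant. The stems ending in a consonant (soron → soronast, palzumut → palzumutast, bihuf → bihufast) add -ast.
So tuznimgin → tuznimginast.

tuznimginast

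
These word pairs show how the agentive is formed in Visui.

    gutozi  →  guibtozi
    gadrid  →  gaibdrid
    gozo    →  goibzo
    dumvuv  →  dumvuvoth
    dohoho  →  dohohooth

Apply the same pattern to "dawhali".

gozo and dohoho both end in -o yet inflect differently (goibzo, dohohooth), so the final letter is not what conditions the rule; the first letter is.
"dawhali" begins with d-. The stems beginning with d- (dumvuv → dumvuvoth, dohoho → dohohooth) add -oth.
The other pattern: stems beginning with g- insert -ib- after the first vowel.
So dawhali → dawhalioth.

dawhalioth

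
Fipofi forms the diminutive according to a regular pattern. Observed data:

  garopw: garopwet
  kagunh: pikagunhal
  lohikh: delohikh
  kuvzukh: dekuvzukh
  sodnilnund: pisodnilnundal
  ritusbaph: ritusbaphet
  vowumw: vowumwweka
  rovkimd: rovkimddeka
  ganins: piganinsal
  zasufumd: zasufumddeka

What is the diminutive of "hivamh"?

"hivamh" has second-to-last letter 'm'. The stems whose second-to-last letter is 'm' (vowumw → vowumwweka, rovkimd → rovkimddeka, zasufumd → zasufumddeka) double the final consonant and add -eka.
So hivamh → hivamhheka.

hivamhheka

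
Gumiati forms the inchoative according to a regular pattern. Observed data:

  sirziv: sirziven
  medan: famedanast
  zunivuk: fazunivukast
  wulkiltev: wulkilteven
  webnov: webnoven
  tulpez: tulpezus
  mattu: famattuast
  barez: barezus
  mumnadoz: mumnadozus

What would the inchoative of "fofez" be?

fofezus

"fofez" ends in -z. The stems ending in -z (barez → barezus, mumnadoz → mumnadozus, tulpez → tulpezus) add -us.
The other patterns: stems ending in -v add -en; stems ending in -k, -n or -u add fa- … -ast around the stem.
So fofez → fofezus.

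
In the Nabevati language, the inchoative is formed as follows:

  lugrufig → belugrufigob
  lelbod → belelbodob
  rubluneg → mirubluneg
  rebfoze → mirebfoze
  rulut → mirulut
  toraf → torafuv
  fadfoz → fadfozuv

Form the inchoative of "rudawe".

mirudawe

"rudawe" begins with r-. The stems beginning with r- (rubluneg → mirubluneg, rebfoze → mirebfoze, rulut → mirulut) add the prefix mi-.
The other patterns: stems beginning with l- add be- … -ob around the stem; stems beginning with f- or t- add -uv.
So rudawe → mirudawe.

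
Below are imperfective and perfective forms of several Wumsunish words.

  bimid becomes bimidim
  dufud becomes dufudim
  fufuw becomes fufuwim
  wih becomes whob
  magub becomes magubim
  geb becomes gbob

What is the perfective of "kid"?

kdob

"kid" has 1 vowel. The stems with 1 vowel (wih → whob, geb → gbob) delete the last vowel and add -ob.
The other pattern: stems with 2 vowels add -im.
So kid → kdob.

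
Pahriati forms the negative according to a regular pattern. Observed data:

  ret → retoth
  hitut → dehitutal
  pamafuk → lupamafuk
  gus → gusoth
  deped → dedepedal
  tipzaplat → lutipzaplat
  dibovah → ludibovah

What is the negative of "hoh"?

hohoth

ret and hitut both end in -t yet inflect differently (retoth, dehitutal), so the final letter is not what conditions the rule; the number of vowels is.
"hoh" has 1 vowel. The stems with 1 vowel (ret → retoth, gus → gusoth) add -oth.
So hoh → hohoth.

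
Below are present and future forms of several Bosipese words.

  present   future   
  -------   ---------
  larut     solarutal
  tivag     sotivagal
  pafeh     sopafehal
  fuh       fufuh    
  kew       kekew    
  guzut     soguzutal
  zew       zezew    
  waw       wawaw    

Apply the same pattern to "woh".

fuh and pafeh both end in -h yet inflect differently (fufuh, sopafehal), so the final letter is not what conditions the rule; the number of vowels is.
"woh" has 1 vowel. The stems with 1 vowel (waw → wawaw, zew → zezew, fuh → fufuh) repeat the first consonant+vowel as a prefix.
So woh → wowoh.

wowoh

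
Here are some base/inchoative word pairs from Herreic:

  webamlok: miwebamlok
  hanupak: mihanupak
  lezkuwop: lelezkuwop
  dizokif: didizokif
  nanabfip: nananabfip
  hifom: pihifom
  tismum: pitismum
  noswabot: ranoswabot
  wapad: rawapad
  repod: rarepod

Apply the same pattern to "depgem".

"depgem" ends in -m. The stems ending in -m (hifom → pihifom, tismum → pitismum) add the prefix pi-.
The other patterns: stems ending in -k add the prefix mi-; stems ending in -f or -p repeat the first consonant+vowel as a prefix; stems ending in -d or -t add the prefix ra-.
So depgem → pidepgem.

pidepgem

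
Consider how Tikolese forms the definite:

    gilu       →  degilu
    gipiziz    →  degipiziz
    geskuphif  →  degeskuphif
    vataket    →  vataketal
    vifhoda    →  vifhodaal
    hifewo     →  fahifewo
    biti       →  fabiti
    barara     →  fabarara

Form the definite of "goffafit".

degoffafit

"goffafit" begins with g-. The stems beginning with g- (gilu → degilu, gipiziz → degipiziz, geskuphif → degeskuphif) add the prefix de-.
The other patterns: stems beginning with v- add -al; stems beginning with b- or h- add the prefix fa-.
So goffafit → degoffafit.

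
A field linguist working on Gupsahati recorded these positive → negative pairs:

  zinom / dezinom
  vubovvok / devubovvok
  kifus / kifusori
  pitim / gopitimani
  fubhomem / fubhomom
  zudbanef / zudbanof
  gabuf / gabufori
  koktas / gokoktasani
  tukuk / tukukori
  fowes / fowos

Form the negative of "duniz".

pitim and zinom both end in -m yet inflect differently (gopitimani, dezinom), so the final letter is not what conditions the rule; the last vowel is.
"duniz" has last vowel 'i'. The one such stem in the data (pitim → gopitimani) adds go- … -ani around the stem, so the same rule applies.
So duniz → godunizani.

godunizani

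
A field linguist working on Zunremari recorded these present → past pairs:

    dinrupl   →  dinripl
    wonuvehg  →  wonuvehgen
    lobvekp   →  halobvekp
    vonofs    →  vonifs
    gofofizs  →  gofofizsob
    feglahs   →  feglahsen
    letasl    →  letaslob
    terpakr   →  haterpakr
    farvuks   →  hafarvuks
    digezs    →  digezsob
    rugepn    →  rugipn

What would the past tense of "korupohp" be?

vonofs and farvuks both end in -s yet inflect differently (vonifs, hafarvuks), so the final letter is not what conditions the rule; the second-to-last letter is.
"korupohp" has second-to-last letter 'h'. The stems whose second-to-last letter is 'h' (wonuvehg → wonuvehgen, feglahs → feglahsen) add -en.
So korupohp → korupohpen.

korupohpen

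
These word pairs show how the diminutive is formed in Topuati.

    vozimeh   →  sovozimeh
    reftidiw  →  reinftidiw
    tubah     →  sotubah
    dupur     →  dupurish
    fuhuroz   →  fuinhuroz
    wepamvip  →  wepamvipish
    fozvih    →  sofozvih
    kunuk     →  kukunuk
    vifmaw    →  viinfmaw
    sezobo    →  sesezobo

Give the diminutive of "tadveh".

sotadveh

fozvih and wepamvip both have last vowel 'i' yet inflect differently (sofozvih, wepamvipish), so the last vowel is not what conditions the rule; the final letter is.
"tadveh" ends in -h. The stems ending in -h (vozimeh → sovozimeh, tubah → sotubah, fozvih → sofozvih) add the prefix so-.
The other patterns: stems ending in -p or -r add -ish; stems ending in -w or -z insert -in- after the first vowel; stems ending in -k or -o repeat the first consonant+vowel as a prefix.
So tadveh → sotadveh.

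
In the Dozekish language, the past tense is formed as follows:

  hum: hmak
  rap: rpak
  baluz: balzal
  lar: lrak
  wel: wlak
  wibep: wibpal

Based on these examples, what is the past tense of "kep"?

kpak

wibep and rap both end in -p yet inflect differently (wibpal, rpak), so the final letter is not what conditions the rule; the number of vowels is.
"kep" has 1 vowel. The stems with 1 vowel (lar → lrak, hum → hmak, rap → rpak) delete the last vowel and add -ak.
So kep → kpak.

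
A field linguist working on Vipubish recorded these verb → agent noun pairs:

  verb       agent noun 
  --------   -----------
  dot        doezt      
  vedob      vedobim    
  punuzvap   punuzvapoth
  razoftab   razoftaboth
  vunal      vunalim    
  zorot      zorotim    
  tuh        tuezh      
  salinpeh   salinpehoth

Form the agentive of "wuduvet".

wuduvetoth

dot and zorot both end in -t yet inflect differently (doezt, zorotim), so the final letter is not what conditions the rule; the number of vowels is.
"wuduvet" has 3 vowels. The stems with 3 vowels (punuzvap → punuzvapoth, salinpeh → salinpehoth, razoftab → razoftaboth) add -oth.
So wuduvet → wuduvetoth.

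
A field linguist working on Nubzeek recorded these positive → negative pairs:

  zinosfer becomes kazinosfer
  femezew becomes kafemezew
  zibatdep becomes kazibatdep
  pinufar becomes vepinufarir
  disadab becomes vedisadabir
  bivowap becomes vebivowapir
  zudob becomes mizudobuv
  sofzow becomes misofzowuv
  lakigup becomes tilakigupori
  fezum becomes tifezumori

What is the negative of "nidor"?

"nidor" has last vowel 'o'. The stems whose last vowel is 'o' (zudob → mizudobuv, sofzow → misofzowuv) add mi- … -uv around the stem.
The other patterns: stems whose last vowel is 'e' add the prefix ka-; stems whose last vowel is 'a' add ve- … -ir around the stem; stems whose last vowel is 'u' add ti- … -ori around the stem.
So nidor → minidoruv.

minidoruv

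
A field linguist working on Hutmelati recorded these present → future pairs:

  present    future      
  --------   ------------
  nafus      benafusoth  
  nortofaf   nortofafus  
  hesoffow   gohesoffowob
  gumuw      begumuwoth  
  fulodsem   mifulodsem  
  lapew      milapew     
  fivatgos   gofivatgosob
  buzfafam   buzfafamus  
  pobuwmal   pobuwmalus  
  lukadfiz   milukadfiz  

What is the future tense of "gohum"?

fivatgos and nafus both end in -s yet inflect differently (gofivatgosob, benafusoth), so the final letter is not what conditions the rule; the last vowel is.
"gohum" has last vowel 'u'. The stems whose last vowel is 'u' (nafus → benafusoth, gumuw → begumuwoth) add be- … -oth around the stem.
The other patterns: stems whose last vowel is 'o' add go- … -ob around the stem; stems whose last vowel is 'a' add -us; stems whose last vowel is 'e' or 'i' add the prefix mi-.
So gohum → begohumoth.

begohumoth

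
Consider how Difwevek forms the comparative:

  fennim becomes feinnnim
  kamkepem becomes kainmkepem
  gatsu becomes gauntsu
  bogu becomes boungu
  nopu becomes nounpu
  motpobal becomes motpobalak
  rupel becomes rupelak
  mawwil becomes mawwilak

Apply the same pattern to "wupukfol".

kamkepem and rupel both have last vowel 'e' yet inflect differently (kainmkepem, rupelak), so the last vowel is not what conditions the rule; the final letter is.
"wupukfol" ends in -l. The stems ending in -l (motpobal → motpobalak, rupel → rupelak, mawwil → mawwilak) add -ak.
The other patterns: stems ending in -m insert -in- after the first vowel; stems ending in -u insert -un- after the first vowel.
So wupukfol → wupukfolak.

wupukfolak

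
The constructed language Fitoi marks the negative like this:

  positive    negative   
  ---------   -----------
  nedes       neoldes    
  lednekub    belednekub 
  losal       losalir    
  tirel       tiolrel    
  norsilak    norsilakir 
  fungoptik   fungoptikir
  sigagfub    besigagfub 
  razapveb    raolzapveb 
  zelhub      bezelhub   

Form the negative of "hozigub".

lednekub and razapveb both end in -b yet inflect differently (belednekub, raolzapveb), so the final letter is not what conditions the rule; the last vowel is.
"hozigub" has last vowel 'u'. The stems whose last vowel is 'u' (lednekub → belednekub, zelhub → bezelhub, sigagfub → besigagfub) add the prefix be-.
The other patterns: stems whose last vowel is 'e' insert -ol- after the first vowel; stems whose last vowel is 'a' or 'i' add -ir.
So hozigub → behozigub.

behozigub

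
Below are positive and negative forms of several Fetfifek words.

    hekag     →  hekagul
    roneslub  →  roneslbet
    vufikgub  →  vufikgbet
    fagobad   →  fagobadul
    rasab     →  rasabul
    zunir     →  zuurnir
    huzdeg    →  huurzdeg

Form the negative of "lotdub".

"lotdub" has last vowel 'u'. The stems whose last vowel is 'u' (roneslub → roneslbet, vufikgub → vufikgbet) delete the last vowel and add -et.
The other patterns: stems whose last vowel is 'e' or 'i' insert -ur- after the first vowel; stems whose last vowel is 'a' add -ul.
So lotdub → lotdbet.

lotdbet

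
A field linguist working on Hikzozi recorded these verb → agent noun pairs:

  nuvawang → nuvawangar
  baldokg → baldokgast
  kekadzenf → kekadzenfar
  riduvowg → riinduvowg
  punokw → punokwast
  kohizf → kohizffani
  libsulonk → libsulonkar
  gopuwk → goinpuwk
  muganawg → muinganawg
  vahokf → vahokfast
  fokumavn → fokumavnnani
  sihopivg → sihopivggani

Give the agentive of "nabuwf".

nainbuwf

nuvawang and muganawg both end in -g yet inflect differently (nuvawangar, muinganawg), so the final letter is not what conditions the rule; the second-to-last letter is.
"nabuwf" has second-to-last letter 'w'. The stems whose second-to-last letter is 'w' (muganawg → muinganawg, riduvowg → riinduvowg, gopuwk → goinpuwk) insert -in- after the first vowel.
The other patterns: stems whose second-to-last letter is 'n' add -ar; stems whose second-to-last letter is 'k' add -ast; stems whose second-to-last letter is 'v' or 'z' double the final consonant and add -ani.
So nabuwf → nainbuwf.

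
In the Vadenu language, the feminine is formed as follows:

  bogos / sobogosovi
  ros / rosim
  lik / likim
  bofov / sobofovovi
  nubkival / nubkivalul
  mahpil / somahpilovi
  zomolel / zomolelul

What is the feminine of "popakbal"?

popakbalul

"popakbal" has 3 vowels. The stems with 3 vowels (nubkival → nubkivalul, zomolel → zomolelul) add -ul.
The other patterns: stems with 1 vowel add -im; stems with 2 vowels add so- … -ovi around the stem.
So popakbal → popakbalul.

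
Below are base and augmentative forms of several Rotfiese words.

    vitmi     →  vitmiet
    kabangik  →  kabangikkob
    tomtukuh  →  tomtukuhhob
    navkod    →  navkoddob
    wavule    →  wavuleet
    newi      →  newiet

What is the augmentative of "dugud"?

duguddob

kabangik and vitmi both have last vowel 'i' yet inflect differently (kabangikkob, vitmiet), so the last vowel is not what conditions the rule; whether the stem ends in a vowel or a consonant is.
"dugud" ends in a consonant. The stems ending in a consonant (navkod → navkoddob, kabangik → kabangikkob, tomtukuh → tomtukuhhob) double the final consonant and add -ob.
The other pattern: stems ending in a vowel add -et.
So dugud → duguddob.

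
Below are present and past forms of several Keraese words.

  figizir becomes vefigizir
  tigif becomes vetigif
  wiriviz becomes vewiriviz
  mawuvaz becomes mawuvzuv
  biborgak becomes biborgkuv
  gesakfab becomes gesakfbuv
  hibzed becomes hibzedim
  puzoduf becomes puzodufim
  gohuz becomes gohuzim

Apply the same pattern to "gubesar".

wiriviz and mawuvaz both end in -z yet inflect differently (vewiriviz, mawuvzuv), so the final letter is not what conditions the rule; the last vowel is.
"gubesar" has last vowel 'a'. The stems whose last vowel is 'a' (mawuvaz → mawuvzuv, biborgak → biborgkuv, gesakfab → gesakfbuv) delete the last vowel and add -uv.
The other patterns: stems whose last vowel is 'i' add the prefix ve-; stems whose last vowel is 'e' or 'u' add -im.
So gubesar → gubesruv.

gubesruv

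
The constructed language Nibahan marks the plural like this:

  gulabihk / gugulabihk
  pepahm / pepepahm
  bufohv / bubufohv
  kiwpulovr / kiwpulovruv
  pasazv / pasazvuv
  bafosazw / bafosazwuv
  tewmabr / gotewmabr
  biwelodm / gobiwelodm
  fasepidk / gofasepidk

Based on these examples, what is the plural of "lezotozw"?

lezotozwuv

bufohv and pasazv both end in -v yet inflect differently (bubufohv, pasazvuv), so the final letter is not what conditions the rule; the second-to-last letter is.
"lezotozw" has second-to-last letter 'z'. The stems whose second-to-last letter is 'z' (pasazv → pasazvuv, bafosazw → bafosazwuv) add -uv.
So lezotozw → lezotozwuv.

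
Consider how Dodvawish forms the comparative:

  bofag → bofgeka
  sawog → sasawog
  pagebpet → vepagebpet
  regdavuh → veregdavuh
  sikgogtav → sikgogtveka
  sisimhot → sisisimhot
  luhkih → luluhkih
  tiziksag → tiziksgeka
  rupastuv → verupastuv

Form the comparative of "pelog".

pepelog

"pelog" has last vowel 'o'. The stems whose last vowel is 'o' (sawog → sasawog, sisimhot → sisisimhot) repeat the first consonant+vowel as a prefix.
So pelog → pepelog.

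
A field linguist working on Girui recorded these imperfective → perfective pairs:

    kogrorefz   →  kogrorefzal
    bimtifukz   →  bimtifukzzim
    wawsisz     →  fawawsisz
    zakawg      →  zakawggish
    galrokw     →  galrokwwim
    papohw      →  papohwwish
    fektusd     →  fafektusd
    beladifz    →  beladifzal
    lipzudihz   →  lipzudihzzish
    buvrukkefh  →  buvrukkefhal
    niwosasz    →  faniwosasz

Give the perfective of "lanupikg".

bimtifukz and kogrorefz both end in -z yet inflect differently (bimtifukzzim, kogrorefzal), so the final letter is not what conditions the rule; the second-to-last letter is.
"lanupikg" has second-to-last letter 'k'. The stems whose second-to-last letter is 'k' (galrokw → galrokwwim, bimtifukz → bimtifukzzim) double the final consonant and add -im.
So lanupikg → lanupikggim.

lanupikggim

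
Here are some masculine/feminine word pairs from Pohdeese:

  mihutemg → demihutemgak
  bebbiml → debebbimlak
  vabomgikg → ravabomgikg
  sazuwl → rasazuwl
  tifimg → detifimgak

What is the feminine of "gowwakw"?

ragowwakw

mihutemg and vabomgikg both end in -g yet inflect differently (demihutemgak, ravabomgikg), so the final letter is not what conditions the rule; the second-to-last letter is.
"gowwakw" has second-to-last letter 'k'. The one such stem in the data (vabomgikg → ravabomgikg) adds the prefix ra-, so the same rule applies.
So gowwakw → ragowwakw.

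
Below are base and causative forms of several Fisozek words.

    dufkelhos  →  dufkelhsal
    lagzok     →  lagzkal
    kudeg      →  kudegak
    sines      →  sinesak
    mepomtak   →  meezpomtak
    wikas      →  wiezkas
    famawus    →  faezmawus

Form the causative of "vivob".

vivbal

"vivob" has last vowel 'o'. The stems whose last vowel is 'o' (dufkelhos → dufkelhsal, lagzok → lagzkal) delete the last vowel and add -al.
So vivob → vivbal.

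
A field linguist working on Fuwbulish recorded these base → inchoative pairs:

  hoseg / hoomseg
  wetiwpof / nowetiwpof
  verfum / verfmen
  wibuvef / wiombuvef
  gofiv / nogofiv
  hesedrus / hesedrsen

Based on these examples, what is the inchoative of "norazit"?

"norazit" has last vowel 'i'. The one such stem in the data (gofiv → nogofiv) adds the prefix no-, so the same rule applies.
The other patterns: stems whose last vowel is 'e' insert -om- after the first vowel; stems whose last vowel is 'u' delete the last vowel and add -en.
So norazit → nonorazit.

nonorazit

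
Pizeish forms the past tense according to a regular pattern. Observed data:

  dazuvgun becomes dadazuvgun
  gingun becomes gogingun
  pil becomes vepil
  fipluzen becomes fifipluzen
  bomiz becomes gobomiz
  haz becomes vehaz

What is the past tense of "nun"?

venun

haz and bomiz both end in -z yet inflect differently (vehaz, gobomiz), so the final letter is not what conditions the rule; the number of vowels is.
"nun" has 1 vowel. The stems with 1 vowel (pil → vepil, haz → vehaz) add the prefix ve-.
So nun → venun.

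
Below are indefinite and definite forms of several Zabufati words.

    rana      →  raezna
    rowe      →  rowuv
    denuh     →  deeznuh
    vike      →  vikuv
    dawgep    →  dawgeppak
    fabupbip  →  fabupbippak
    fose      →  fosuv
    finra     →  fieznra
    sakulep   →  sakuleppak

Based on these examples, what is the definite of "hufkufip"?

hufkufippak

dawgep and vike both have last vowel 'e' yet inflect differently (dawgeppak, vikuv), so the last vowel is not what conditions the rule; the final letter is.
"hufkufip" ends in -p. The stems ending in -p (fabupbip → fabupbippak, dawgep → dawgeppak, sakulep → sakuleppak) double the final consonant and add -ak.
The other patterns: stems ending in -e drop the final letter and add -uv; stems ending in -a or -h insert -ez- after the first vowel.
So hufkufip → hufkufippak.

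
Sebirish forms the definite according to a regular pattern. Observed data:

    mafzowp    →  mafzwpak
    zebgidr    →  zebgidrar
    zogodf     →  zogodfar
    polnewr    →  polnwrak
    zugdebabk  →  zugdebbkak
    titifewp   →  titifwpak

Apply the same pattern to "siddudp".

zebgidr and polnewr both end in -r yet inflect differently (zebgidrar, polnwrak), so the final letter is not what conditions the rule; the second-to-last letter is.
"siddudp" has second-to-last letter 'd'. The stems whose second-to-last letter is 'd' (zebgidr → zebgidrar, zogodf → zogodfar) add -ar.
The other pattern: stems whose second-to-last letter is 'b' or 'w' delete the last vowel and add -ak.
So siddudp → siddudpar.

siddudpar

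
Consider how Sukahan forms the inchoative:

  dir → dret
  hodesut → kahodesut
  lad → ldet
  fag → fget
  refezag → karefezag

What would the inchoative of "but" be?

refezag and fag both end in -g yet inflect differently (karefezag, fget), so the final letter is not what conditions the rule; the number of vowels is.
"but" has 1 vowel. The stems with 1 vowel (lad → ldet, fag → fget, dir → dret) delete the last vowel and add -et.
So but → btet.

btet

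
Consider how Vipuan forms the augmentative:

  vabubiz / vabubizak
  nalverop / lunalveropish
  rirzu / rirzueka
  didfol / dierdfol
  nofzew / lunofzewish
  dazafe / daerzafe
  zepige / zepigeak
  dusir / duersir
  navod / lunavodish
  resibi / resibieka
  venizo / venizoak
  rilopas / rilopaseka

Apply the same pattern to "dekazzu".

deerkazzu

"dekazzu" begins with d-. The stems beginning with d- (dusir → duersir, dazafe → daerzafe, didfol → dierdfol) insert -er- after the first vowel.
So dekazzu → deerkazzu.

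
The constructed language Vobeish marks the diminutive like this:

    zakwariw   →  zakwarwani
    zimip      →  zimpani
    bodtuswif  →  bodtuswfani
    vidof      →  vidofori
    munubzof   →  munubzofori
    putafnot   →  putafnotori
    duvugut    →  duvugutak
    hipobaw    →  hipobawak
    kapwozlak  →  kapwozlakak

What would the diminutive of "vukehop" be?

bodtuswif and vidof both end in -f yet inflect differently (bodtuswfani, vidofori), so the final letter is not what conditions the rule; the last vowel is.
"vukehop" has last vowel 'o'. The stems whose last vowel is 'o' (vidof → vidofori, munubzof → munubzofori, putafnot → putafnotori) add -ori.
So vukehop → vukehopori.

vukehopori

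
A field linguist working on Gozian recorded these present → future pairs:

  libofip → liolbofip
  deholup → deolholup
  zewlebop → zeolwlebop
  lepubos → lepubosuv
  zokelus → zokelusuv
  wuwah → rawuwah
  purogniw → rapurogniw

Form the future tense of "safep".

saolfep

zewlebop and lepubos both have last vowel 'o' yet inflect differently (zeolwlebop, lepubosuv), so the last vowel is not what conditions the rule; the final letter is.
"safep" ends in -p. The stems ending in -p (libofip → liolbofip, deholup → deolholup, zewlebop → zeolwlebop) insert -ol- after the first vowel.
So safep → saolfep.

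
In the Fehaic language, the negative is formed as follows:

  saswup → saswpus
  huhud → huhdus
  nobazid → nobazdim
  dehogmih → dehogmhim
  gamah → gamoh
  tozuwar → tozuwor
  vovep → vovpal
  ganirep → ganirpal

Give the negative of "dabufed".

huhud and nobazid both end in -d yet inflect differently (huhdus, nobazdim), so the final letter is not what conditions the rule; the last vowel is.
"dabufed" has last vowel 'e'. The stems whose last vowel is 'e' (vovep → vovpal, ganirep → ganirpal) delete the last vowel and add -al.
So dabufed → dabufdal.

dabufdal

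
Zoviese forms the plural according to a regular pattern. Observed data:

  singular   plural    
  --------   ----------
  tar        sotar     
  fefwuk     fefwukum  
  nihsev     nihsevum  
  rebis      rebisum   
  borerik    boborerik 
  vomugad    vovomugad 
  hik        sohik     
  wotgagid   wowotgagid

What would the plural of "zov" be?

sozov

"zov" has 1 vowel. The stems with 1 vowel (tar → sotar, hik → sohik) add the prefix so-.
The other patterns: stems with 2 vowels add -um; stems with 3 vowels repeat the first consonant+vowel as a prefix.
So zov → sozov.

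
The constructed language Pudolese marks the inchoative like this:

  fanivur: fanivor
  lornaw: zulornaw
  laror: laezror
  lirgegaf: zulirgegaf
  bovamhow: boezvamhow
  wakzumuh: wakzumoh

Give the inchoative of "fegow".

"fegow" has last vowel 'o'. The stems whose last vowel is 'o' (laror → laezror, bovamhow → boezvamhow) insert -ez- after the first vowel.
The other patterns: stems whose last vowel is 'a' add the prefix zu-; stems whose last vowel is 'u' change the last vowel to 'o'.
So fegow → feezgow.

feezgow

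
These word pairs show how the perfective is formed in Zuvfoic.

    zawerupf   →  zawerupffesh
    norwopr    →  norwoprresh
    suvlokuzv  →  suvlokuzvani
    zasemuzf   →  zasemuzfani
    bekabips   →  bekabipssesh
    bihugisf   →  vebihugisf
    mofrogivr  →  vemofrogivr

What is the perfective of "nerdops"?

nerdopssesh

"nerdops" has second-to-last letter 'p'. The stems whose second-to-last letter is 'p' (zawerupf → zawerupffesh, bekabips → bekabipssesh, norwopr → norwoprresh) double the final consonant and add -esh.
The other patterns: stems whose second-to-last letter is 'z' add -ani; stems whose second-to-last letter is 's' or 'v' add the prefix ve-.
So nerdops → nerdopssesh.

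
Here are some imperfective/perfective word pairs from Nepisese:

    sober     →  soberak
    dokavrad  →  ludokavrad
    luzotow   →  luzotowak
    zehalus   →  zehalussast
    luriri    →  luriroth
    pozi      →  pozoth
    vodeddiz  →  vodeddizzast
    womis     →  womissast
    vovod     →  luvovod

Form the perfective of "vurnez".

pozi and vodeddiz both have last vowel 'i' yet inflect differently (pozoth, vodeddizzast), so the last vowel is not what conditions the rule; the final letter is.
"vurnez" ends in -z. The one such stem in the data (vodeddiz → vodeddizzast) doubles the final consonant and adds -ast (as do womis, zehalus), so the same rule applies.
So vurnez → vurnezzast.

vurnezzast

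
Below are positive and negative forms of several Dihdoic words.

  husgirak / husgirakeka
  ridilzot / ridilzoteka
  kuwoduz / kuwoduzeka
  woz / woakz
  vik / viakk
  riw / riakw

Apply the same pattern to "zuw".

zuakw

"zuw" has 1 vowel. The stems with 1 vowel (woz → woakz, riw → riakw, vik → viakk) insert -ak- after the first vowel.
The other pattern: stems with 3 vowels add -eka.
So zuw → zuakw.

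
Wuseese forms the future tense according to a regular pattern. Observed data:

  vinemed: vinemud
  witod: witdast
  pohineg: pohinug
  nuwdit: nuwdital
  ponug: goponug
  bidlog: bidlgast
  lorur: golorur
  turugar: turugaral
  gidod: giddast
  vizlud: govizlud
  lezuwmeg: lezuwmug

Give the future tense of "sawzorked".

sawzorkud

ponug and lezuwmeg both end in -g yet inflect differently (goponug, lezuwmug), so the final letter is not what conditions the rule; the last vowel is.
"sawzorked" has last vowel 'e'. The stems whose last vowel is 'e' (lezuwmeg → lezuwmug, vinemed → vinemud, pohineg → pohinug) change the last vowel to 'u'.
The other patterns: stems whose last vowel is 'u' add the prefix go-; stems whose last vowel is 'a' or 'i' add -al; stems whose last vowel is 'o' delete the last vowel and add -ast.
So sawzorked → sawzorkud.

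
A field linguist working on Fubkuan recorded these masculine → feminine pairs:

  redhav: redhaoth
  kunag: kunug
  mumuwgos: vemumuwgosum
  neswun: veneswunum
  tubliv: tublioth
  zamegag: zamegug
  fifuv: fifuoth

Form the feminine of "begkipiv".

"begkipiv" ends in -v. The stems ending in -v (tubliv → tublioth, fifuv → fifuoth, redhav → redhaoth) drop the final letter and add -oth.
The other patterns: stems ending in -g change the last vowel to 'u'; stems ending in -n or -s add ve- … -um around the stem.
So begkipiv → begkipioth.

begkipioth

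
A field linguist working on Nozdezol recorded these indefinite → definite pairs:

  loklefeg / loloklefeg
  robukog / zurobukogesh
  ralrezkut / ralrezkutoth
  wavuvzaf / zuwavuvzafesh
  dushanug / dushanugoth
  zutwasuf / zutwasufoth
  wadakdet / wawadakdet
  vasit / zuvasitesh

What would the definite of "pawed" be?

papawed

dushanug and loklefeg both end in -g yet inflect differently (dushanugoth, loloklefeg), so the final letter is not what conditions the rule; the last vowel is.
"pawed" has last vowel 'e'. The stems whose last vowel is 'e' (loklefeg → loloklefeg, wadakdet → wawadakdet) repeat the first consonant+vowel as a prefix.
The other patterns: stems whose last vowel is 'u' add -oth; stems whose last vowel is 'a', 'i' or 'o' add zu- … -esh around the stem.
So pawed → papawed.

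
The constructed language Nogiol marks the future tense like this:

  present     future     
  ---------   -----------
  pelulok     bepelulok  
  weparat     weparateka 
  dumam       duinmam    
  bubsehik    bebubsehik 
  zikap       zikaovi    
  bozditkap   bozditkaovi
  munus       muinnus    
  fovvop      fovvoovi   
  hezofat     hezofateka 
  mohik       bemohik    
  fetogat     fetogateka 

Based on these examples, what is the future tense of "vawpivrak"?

bevawpivrak

fetogat and bozditkap both have last vowel 'a' yet inflect differently (fetogateka, bozditkaovi), so the last vowel is not what conditions the rule; the final letter is.
"vawpivrak" ends in -k. The stems ending in -k (bubsehik → bebubsehik, mohik → bemohik, pelulok → bepelulok) add the prefix be-.
The other patterns: stems ending in -t add -eka; stems ending in -p drop the final letter and add -ovi; stems ending in -m or -s insert -in- after the first vowel.
So vawpivrak → bevawpivrak.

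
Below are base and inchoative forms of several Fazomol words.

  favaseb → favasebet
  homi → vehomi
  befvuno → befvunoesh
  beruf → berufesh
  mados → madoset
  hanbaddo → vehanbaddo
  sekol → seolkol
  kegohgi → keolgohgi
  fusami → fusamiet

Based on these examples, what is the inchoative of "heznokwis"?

veheznokwis

hanbaddo and befvuno both end in -o yet inflect differently (vehanbaddo, befvunoesh), so the final letter is not what conditions the rule; the first letter is.
"heznokwis" begins with h-. The stems beginning with h- (homi → vehomi, hanbaddo → vehanbaddo) add the prefix ve-.
The other patterns: stems beginning with b- add -esh; stems beginning with f- or m- add -et; stems beginning with k- or s- insert -ol- after the first vowel.
So heznokwis → veheznokwis.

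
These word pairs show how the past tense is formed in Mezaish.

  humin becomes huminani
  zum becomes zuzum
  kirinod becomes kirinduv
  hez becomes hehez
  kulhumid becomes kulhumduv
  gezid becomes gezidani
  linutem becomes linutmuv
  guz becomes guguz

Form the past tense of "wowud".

gezid and kulhumid both end in -d yet inflect differently (gezidani, kulhumduv), so the final letter is not what conditions the rule; the number of vowels is.
"wowud" has 2 vowels. The stems with 2 vowels (humin → huminani, gezid → gezidani) add -ani.
The other patterns: stems with 1 vowel repeat the first consonant+vowel as a prefix; stems with 3 vowels delete the last vowel and add -uv.
So wowud → wowudani.

wowudani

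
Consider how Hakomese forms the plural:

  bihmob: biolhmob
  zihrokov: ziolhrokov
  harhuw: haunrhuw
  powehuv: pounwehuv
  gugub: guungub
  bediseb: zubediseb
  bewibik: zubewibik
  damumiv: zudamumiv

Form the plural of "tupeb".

zihrokov and powehuv both end in -v yet inflect differently (ziolhrokov, pounwehuv), so the final letter is not what conditions the rule; the last vowel is.
"tupeb" has last vowel 'e'. The one such stem in the data (bediseb → zubediseb) adds the prefix zu-, so the same rule applies.
The other patterns: stems whose last vowel is 'o' insert -ol- after the first vowel; stems whose last vowel is 'u' insert -un- after the first vowel.
So tupeb → zutupeb.

zutupeb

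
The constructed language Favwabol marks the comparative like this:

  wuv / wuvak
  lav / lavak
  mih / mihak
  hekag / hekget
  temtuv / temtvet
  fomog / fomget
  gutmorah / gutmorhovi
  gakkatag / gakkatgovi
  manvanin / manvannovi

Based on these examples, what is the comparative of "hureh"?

hurhet

wuv and temtuv both end in -v yet inflect differently (wuvak, temtvet), so the final letter is not what conditions the rule; the number of vowels is.
"hureh" has 2 vowels. The stems with 2 vowels (hekag → hekget, temtuv → temtvet, fomog → fomget) delete the last vowel and add -et.
So hureh → hurhet.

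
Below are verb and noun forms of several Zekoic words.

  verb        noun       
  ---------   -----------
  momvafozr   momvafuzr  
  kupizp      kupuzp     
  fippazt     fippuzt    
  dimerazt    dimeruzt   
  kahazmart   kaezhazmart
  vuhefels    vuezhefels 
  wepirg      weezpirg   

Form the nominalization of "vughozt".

"vughozt" has second-to-last letter 'z'. The stems whose second-to-last letter is 'z' (momvafozr → momvafuzr, kupizp → kupuzp, fippazt → fippuzt) change the last vowel to 'u'.
The other pattern: stems whose second-to-last letter is 'l' or 'r' insert -ez- after the first vowel.
So vughozt → vughuzt.

vughuzt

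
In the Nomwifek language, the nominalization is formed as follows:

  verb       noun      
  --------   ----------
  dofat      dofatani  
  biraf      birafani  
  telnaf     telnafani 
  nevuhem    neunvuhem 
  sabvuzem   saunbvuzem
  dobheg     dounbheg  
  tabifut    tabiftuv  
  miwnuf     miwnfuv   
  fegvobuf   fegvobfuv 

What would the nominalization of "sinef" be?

"sinef" has last vowel 'e'. The stems whose last vowel is 'e' (nevuhem → neunvuhem, sabvuzem → saunbvuzem, dobheg → dounbheg) insert -un- after the first vowel.
So sinef → siunnef.

siunnef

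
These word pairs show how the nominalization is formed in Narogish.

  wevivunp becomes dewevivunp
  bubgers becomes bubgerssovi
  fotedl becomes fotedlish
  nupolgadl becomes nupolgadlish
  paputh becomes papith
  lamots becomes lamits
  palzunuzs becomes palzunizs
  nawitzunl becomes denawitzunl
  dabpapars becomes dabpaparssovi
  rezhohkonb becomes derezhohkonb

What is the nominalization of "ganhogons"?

deganhogons

"ganhogons" has second-to-last letter 'n'. The stems whose second-to-last letter is 'n' (wevivunp → dewevivunp, rezhohkonb → derezhohkonb, nawitzunl → denawitzunl) add the prefix de-.
So ganhogons → deganhogons.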